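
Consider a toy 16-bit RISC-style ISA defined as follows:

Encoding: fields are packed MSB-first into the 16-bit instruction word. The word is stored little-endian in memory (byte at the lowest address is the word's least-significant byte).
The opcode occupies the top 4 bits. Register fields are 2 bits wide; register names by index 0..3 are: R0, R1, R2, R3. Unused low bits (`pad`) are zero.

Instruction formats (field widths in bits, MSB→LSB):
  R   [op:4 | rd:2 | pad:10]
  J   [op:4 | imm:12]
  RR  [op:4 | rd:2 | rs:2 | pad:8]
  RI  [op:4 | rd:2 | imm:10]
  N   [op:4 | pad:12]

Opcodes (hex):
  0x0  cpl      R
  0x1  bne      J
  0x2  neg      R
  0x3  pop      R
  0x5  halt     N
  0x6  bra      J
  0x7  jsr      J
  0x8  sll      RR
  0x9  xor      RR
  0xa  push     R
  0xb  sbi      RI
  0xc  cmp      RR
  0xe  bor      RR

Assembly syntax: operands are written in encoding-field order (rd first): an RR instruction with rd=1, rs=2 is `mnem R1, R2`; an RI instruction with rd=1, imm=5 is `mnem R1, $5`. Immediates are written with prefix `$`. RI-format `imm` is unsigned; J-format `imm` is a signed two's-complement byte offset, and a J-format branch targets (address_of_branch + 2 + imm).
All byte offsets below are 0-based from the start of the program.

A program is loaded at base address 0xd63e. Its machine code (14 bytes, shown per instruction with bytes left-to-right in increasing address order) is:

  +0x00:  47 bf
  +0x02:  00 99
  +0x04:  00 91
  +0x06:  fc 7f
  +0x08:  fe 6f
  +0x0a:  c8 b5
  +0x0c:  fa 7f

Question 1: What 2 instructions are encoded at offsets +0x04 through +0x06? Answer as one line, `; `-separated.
xor R0, R1; jsr $-4

[04] 00 91 → 0x9100
  top 4b → 0x9 → xor [RR]
  rd: (w>>10)&0x3=0x0 → R0
  rs: (w>>8)&0x3=0x1 → R1
[06] fc 7f → 0x7ffc
  top 4b → 0x7 → jsr [J]
  imm: (w>>0)&0xfff=0xffc (s12→-4) → $-4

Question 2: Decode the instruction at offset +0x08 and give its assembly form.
bra $-2

off 0x08: read fe 6f as little → 0x6ffe
  opcode bits[15:12]=0x6: bra/J
  [11:0] imm=4094 (s12→-2) = $-2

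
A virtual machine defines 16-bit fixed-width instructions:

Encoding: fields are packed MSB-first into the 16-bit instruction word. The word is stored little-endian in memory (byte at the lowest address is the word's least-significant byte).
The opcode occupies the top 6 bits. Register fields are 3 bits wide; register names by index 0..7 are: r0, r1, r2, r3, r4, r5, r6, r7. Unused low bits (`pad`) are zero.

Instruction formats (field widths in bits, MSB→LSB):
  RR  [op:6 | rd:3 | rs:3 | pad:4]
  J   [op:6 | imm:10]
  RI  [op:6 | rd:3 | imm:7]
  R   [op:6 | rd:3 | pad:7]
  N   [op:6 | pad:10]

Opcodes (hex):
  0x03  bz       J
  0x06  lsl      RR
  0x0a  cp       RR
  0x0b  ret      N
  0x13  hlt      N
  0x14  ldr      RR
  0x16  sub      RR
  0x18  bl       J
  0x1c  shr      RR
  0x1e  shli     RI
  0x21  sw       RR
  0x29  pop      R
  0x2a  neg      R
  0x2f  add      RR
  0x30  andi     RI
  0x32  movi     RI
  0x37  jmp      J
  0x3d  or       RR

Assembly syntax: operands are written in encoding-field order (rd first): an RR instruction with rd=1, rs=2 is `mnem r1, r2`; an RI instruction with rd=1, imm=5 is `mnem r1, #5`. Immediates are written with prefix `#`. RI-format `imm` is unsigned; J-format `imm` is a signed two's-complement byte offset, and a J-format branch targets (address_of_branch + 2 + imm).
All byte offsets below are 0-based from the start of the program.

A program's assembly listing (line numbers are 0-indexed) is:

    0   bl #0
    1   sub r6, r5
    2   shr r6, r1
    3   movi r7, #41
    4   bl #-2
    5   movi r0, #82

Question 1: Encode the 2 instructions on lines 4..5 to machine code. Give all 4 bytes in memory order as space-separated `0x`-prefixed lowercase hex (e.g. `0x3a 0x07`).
0xfe 0x63 0x52 0xc8

line 4 (bl): pack op=0x18:6|imm=-2:10 = 0x63fe; little→ fe 63
line 5 (movi): pack op=0x32:6|rd=0:3|imm=82:7 = 0xc852; little→ 52 c8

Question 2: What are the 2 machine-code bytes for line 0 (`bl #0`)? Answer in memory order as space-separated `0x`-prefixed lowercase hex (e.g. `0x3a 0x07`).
0. bl fields op=0x18:6|imm=0:10 → word 6000h → 00 60

0x00 0x60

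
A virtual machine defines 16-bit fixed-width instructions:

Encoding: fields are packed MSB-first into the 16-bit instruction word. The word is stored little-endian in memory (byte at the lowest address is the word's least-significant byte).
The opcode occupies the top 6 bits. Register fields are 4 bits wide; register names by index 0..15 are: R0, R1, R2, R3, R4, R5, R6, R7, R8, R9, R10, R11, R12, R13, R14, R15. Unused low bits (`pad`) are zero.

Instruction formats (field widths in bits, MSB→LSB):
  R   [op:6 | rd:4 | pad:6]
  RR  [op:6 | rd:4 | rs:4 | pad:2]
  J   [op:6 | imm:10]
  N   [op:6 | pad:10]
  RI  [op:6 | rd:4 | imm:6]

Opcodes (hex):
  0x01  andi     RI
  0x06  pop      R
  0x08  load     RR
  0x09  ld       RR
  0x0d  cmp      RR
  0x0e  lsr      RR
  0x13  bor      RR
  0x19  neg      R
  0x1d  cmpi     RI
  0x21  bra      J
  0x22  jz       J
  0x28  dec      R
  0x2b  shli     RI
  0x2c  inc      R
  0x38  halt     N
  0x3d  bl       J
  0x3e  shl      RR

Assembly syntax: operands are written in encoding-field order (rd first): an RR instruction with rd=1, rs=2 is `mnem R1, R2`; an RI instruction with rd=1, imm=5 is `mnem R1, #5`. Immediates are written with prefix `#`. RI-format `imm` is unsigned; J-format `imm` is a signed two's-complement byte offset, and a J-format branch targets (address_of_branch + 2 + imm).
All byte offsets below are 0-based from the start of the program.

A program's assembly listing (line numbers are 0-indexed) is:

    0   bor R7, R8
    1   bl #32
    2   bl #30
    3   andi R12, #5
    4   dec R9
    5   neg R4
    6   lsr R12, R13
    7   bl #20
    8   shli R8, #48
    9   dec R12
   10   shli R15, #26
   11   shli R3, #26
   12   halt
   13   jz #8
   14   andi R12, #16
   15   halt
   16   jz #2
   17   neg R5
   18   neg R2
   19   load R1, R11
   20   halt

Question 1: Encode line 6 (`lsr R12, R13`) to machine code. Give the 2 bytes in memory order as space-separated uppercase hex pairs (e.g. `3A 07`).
line 6 (lsr): pack op=0xe:6|rd=12:4|rs=13:4|pad=0:2 = 0x3b34; little→ 34 3b

34 3B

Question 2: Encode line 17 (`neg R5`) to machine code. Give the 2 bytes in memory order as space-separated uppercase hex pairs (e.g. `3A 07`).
40 65

17. neg fields op=0x19:6|rd=5:4|pad=0:6 → word 6540h → 40 65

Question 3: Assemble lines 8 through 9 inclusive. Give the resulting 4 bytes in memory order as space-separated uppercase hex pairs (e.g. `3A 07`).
30 AE 00 A3

L8: shli op=0x2b:6|rd=8:4|imm=48:6 ⇒ 0xae30 ⇒ little 30 ae
L9: dec op=0x28:6|rd=12:4|pad=0:6 ⇒ 0xa300 ⇒ little 00 a3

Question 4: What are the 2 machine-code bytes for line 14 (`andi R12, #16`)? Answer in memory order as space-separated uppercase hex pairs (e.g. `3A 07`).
10 07

line 14 (andi): pack op=0x1:6|rd=12:4|imm=16:6 = 0x0710; little→ 10 07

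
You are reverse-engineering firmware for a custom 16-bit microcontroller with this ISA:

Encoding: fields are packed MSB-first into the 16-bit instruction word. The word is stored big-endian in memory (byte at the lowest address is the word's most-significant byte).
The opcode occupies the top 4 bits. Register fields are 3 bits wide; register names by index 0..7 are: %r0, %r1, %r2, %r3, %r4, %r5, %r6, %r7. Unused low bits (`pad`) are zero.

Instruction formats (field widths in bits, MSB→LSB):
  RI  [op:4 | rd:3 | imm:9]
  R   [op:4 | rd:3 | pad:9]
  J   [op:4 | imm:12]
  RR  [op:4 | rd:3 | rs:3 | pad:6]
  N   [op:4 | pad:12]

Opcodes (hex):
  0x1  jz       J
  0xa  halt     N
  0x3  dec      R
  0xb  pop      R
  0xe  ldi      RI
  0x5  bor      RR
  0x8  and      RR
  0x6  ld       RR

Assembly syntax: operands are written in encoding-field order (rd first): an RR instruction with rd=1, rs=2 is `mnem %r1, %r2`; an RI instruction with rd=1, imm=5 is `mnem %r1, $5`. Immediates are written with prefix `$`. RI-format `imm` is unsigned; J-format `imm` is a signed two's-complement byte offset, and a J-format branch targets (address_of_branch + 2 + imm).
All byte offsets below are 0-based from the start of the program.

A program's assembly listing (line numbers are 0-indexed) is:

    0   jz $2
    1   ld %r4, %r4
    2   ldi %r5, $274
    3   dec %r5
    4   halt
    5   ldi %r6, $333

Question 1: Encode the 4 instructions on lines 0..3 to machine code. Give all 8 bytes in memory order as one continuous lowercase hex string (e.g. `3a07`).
10026900eb123a00

0. jz fields op=0x1:4|imm=2:12 → word 1002h → 10 02
1. ld fields op=0x6:4|rd=4:3|rs=4:3|pad=0:6 → word 6900h → 69 00
2. ldi fields op=0xe:4|rd=5:3|imm=274:9 → word eb12h → eb 12
3. dec fields op=0x3:4|rd=5:3|pad=0:9 → word 3a00h → 3a 00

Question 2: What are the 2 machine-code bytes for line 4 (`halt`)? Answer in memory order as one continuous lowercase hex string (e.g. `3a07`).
line 4 (halt): pack op=0xa:4|pad=0:12 = 0xa000; big→ a0 00

a000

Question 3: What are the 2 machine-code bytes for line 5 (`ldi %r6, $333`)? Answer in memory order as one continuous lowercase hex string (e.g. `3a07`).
line 5 (ldi): pack op=0xe:4|rd=6:3|imm=333:9 = 0xed4d; big→ ed 4d

ed4d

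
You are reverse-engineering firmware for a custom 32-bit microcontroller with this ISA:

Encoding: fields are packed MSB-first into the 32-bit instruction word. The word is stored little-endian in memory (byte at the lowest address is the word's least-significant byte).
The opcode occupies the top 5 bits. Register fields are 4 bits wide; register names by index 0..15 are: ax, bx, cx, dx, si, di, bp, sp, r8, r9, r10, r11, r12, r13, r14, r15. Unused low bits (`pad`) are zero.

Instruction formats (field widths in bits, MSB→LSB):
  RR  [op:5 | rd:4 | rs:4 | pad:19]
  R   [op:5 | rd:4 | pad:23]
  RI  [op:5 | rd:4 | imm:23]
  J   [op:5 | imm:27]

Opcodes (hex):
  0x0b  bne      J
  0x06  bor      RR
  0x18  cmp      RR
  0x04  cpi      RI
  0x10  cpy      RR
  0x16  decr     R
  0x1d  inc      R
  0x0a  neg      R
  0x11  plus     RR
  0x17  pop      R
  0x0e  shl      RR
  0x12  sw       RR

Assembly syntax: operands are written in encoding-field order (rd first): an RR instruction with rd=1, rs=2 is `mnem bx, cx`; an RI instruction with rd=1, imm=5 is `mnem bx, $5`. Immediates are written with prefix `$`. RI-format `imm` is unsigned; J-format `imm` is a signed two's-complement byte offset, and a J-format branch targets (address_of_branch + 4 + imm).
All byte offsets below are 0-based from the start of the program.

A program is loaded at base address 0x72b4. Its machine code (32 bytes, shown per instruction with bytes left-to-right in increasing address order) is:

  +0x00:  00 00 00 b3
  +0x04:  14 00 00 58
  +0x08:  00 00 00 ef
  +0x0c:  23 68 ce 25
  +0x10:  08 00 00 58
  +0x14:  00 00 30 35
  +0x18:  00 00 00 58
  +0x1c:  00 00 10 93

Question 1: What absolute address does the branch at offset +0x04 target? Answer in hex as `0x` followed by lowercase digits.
+0x04: 14 00 00 58 ⇒ word 0x58000014 (little)
  opcode bits[31:27]=0xb: bne/J
  imm: (w>>0)&0x7ffffff=0x14 → $20
  target = base 0x72b4 + off 0x04 + 4 + imm 20 = 0x72d0

0x72d0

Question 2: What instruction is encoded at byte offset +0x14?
[14] 00 00 30 35 → 0x35300000
  op=0x35300000>>27=0x6 ⇒ bor (RR)
  rd@[26:23]=0xa ⇒ r10
  rs@[22:19]=0x6 ⇒ bp

bor r10, bp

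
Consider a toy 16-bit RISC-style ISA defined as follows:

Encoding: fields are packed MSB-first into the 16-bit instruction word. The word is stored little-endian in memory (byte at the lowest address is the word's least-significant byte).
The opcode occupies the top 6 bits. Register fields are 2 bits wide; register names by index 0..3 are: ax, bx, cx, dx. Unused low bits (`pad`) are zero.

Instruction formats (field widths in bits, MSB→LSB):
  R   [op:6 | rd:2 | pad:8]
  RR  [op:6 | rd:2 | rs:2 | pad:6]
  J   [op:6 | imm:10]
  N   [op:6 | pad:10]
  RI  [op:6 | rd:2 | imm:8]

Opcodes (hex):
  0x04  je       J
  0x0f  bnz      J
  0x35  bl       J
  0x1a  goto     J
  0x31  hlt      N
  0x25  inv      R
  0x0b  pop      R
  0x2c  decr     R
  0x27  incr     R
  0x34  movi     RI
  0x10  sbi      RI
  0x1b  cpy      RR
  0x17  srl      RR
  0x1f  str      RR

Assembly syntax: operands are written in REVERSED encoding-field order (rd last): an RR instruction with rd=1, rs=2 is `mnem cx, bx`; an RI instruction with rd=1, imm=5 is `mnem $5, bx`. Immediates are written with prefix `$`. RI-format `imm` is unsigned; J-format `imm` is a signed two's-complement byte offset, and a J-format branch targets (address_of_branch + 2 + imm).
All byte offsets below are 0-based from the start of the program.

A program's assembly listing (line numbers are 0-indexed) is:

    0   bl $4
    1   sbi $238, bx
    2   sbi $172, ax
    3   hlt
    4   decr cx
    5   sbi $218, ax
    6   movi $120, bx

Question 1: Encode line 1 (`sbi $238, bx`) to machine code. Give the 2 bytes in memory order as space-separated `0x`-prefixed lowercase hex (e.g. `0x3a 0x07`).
0xee 0x41

L1: sbi op=0x10:6|rd=1:2|imm=238:8 ⇒ 0x41ee ⇒ little ee 41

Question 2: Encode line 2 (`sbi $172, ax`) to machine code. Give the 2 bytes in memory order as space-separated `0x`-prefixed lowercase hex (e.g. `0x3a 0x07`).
0xac 0x40

2. sbi fields op=0x10:6|rd=0:2|imm=172:8 → word 40ach → ac 40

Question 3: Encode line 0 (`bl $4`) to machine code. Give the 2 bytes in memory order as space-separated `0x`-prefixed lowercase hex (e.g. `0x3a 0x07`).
0. bl fields op=0x35:6|imm=4:10 → word d404h → 04 d4

0x04 0xd4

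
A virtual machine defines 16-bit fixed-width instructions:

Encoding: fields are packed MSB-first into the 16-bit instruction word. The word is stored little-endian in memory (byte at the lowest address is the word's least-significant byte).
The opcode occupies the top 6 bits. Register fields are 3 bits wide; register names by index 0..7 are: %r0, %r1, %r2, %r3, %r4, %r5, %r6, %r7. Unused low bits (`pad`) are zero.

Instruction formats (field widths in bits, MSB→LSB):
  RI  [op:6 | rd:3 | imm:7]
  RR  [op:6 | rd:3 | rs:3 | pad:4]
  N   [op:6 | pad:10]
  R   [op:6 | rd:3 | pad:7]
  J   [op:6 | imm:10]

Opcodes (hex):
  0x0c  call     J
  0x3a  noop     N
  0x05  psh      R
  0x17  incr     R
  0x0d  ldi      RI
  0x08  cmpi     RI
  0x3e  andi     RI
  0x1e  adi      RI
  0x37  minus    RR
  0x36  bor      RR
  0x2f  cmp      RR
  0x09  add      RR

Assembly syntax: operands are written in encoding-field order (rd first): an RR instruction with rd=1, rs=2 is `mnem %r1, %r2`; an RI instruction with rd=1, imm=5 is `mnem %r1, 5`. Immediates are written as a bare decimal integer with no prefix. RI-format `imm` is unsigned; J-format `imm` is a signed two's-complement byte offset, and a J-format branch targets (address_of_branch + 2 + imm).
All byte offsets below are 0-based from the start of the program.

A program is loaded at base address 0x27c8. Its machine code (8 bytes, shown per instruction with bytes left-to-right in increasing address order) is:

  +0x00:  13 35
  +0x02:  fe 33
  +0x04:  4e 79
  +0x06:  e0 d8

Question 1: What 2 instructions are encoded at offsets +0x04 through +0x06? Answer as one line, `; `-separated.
adi %r2, 78; bor %r1, %r6

@+04  little-endian(4e 79) = 0x794e
  top 6b → 0x1e → adi [RI]
  rd@[9:7]=0x2 ⇒ %r2
  imm@[6:0]=0x4e ⇒ 78
@+06  little-endian(e0 d8) = 0xd8e0
  top 6b → 0x36 → bor [RR]
  rd@[9:7]=0x1 ⇒ %r1
  rs@[6:4]=0x6 ⇒ %r6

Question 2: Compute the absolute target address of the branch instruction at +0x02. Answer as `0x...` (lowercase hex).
0x27ca

off 0x02: read fe 33 as little → 0x33fe
  opcode bits[15:10]=0xc: call/J
  imm: (w>>0)&0x3ff=0x3fe (s10→-2) → -2
  target = base 0x27c8 + off 0x02 + 2 + imm -2 = 0x27ca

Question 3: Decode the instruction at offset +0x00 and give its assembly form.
+0x00: 13 35 ⇒ word 0x3513 (little)
  op=0x3513>>10=0xd ⇒ ldi (RI)
  rd@[9:7]=0x2 ⇒ %r2
  imm@[6:0]=0x13 ⇒ 19

ldi %r2, 19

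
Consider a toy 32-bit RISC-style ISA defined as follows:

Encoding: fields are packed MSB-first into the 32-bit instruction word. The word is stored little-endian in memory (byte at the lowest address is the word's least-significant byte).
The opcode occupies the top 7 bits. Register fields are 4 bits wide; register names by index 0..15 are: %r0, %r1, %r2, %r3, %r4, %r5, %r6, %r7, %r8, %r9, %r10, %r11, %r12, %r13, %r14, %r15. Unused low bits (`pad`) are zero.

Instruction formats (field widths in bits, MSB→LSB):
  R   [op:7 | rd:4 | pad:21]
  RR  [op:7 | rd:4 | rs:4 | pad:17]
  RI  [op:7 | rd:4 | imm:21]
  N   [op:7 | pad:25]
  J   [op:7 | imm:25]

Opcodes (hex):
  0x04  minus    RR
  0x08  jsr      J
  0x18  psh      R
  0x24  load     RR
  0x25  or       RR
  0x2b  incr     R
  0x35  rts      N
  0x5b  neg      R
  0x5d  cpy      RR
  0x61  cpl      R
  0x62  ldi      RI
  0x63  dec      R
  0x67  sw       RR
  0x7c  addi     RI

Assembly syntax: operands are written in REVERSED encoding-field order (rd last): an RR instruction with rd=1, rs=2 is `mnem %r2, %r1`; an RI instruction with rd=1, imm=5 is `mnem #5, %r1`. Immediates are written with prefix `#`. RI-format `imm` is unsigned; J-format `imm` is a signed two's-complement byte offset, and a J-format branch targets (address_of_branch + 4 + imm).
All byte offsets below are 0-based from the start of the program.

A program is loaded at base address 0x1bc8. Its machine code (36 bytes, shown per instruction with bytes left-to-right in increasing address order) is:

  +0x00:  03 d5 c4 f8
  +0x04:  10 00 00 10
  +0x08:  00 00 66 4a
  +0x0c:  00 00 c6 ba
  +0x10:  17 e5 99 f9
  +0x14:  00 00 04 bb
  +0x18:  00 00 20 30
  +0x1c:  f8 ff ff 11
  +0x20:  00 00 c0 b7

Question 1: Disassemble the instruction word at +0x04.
@+04  little-endian(10 00 00 10) = 0x10000010
  opcode bits[31:25]=0x8: jsr/J
  imm: (w>>0)&0x1ffffff=0x10 → #16

jsr #16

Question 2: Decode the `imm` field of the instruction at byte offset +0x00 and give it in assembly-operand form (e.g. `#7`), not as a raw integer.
#316675

[00] 03 d5 c4 f8 → 0xf8c4d503
  opcode bits[31:25]=0x7c: addi/RI
  [24:21] rd=6 = %r6
  [20:0] imm=316675 = #316675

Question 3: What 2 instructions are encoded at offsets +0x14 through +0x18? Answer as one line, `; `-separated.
cpy %r2, %r8; psh %r1

[14] 00 00 04 bb → 0xbb040000
  top 7b → 0x5d → cpy [RR]
  rd@[24:21]=0x8 ⇒ %r8
  rs@[20:17]=0x2 ⇒ %r2
[18] 00 00 20 30 → 0x30200000
  top 7b → 0x18 → psh [R]
  rd@[24:21]=0x1 ⇒ %r1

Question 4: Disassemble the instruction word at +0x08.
or %r3, %r3

off 0x08: read 00 00 66 4a as little → 0x4a660000
  opcode bits[31:25]=0x25: or/RR
  rd: (w>>21)&0xf=0x3 → %r3
  rs: (w>>17)&0xf=0x3 → %r3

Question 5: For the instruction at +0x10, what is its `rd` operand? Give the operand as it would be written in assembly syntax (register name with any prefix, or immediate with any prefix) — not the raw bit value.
[10] 17 e5 99 f9 → 0xf999e517
  opcode bits[31:25]=0x7c: addi/RI
  rd@[24:21]=0xc ⇒ %r12
  imm@[20:0]=0x19e517 ⇒ #1697047

%r12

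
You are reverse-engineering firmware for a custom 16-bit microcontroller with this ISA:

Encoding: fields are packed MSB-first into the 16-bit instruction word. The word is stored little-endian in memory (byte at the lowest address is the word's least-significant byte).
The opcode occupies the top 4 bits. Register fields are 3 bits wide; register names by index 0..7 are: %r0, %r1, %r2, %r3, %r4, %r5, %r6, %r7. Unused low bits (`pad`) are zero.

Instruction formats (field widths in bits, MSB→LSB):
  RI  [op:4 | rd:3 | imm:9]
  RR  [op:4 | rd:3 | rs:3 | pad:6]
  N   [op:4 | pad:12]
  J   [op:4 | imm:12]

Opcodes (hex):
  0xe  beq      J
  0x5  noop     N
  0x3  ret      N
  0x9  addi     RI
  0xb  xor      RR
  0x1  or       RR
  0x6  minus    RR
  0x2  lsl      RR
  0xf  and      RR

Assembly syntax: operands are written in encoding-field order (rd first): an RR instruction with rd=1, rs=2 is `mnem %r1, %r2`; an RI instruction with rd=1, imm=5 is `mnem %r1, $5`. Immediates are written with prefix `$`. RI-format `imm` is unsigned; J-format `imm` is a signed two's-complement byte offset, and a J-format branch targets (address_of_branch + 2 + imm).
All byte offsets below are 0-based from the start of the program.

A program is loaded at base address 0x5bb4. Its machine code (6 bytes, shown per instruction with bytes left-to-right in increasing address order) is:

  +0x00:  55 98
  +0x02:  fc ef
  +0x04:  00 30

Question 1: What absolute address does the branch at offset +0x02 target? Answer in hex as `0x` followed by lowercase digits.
0x5bb4

@+02  little-endian(fc ef) = 0xeffc
  top 4b → 0xe → beq [J]
  imm@[11:0]=0xffc (s12→-4) ⇒ $-4
  target = base 0x5bb4 + off 0x02 + 2 + imm -4 = 0x5bb4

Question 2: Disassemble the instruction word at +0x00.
+0x00: 55 98 ⇒ word 0x9855 (little)
  opcode bits[15:12]=0x9: addi/RI
  rd@[11:9]=0x4 ⇒ %r4
  imm@[8:0]=0x55 ⇒ $85

addi %r4, $85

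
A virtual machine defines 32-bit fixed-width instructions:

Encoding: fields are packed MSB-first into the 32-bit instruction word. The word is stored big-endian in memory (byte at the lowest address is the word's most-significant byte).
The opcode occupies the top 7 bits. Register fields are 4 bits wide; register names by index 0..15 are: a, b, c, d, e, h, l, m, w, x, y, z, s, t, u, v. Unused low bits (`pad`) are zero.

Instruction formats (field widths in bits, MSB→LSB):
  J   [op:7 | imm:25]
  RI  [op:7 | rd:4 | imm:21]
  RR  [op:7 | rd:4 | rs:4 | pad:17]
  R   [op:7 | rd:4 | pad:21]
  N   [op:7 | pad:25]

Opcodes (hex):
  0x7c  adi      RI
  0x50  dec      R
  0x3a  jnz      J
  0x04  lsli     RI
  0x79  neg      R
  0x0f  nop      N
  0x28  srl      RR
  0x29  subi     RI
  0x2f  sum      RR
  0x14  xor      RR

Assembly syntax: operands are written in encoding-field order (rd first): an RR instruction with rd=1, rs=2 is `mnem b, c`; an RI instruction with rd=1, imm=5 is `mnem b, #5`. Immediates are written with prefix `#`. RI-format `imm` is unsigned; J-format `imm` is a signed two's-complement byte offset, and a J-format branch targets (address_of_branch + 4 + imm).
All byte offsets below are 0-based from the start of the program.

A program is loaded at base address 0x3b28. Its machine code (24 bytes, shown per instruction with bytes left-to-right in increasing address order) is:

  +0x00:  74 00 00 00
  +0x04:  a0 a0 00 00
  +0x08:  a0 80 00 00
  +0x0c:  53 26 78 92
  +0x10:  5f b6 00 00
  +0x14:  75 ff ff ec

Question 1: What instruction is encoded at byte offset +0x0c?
subi x, #424082

+0x0c: 53 26 78 92 ⇒ word 0x53267892 (big)
  op=0x53267892>>25=0x29 ⇒ subi (RI)
  rd: (w>>21)&0xf=0x9 → x
  imm: (w>>0)&0x1fffff=0x67892 → #424082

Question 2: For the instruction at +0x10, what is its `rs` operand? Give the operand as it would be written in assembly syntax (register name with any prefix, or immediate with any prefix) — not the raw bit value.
off 0x10: read 5f b6 00 00 as big → 0x5fb60000
  top 7b → 0x2f → sum [RR]
  [24:21] rd=13 = t
  [20:17] rs=11 = z

z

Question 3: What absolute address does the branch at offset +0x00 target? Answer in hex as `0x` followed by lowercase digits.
off 0x00: read 74 00 00 00 as big → 0x74000000
  opcode bits[31:25]=0x3a: jnz/J
  imm@[24:0]=0x0 ⇒ #0
  target = base 0x3b28 + off 0x00 + 4 + imm 0 = 0x3b2c

0x3b2c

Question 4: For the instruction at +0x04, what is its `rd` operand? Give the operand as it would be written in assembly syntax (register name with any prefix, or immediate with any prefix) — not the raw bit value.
h

+0x04: a0 a0 00 00 ⇒ word 0xa0a00000 (big)
  top 7b → 0x50 → dec [R]
  [24:21] rd=5 = h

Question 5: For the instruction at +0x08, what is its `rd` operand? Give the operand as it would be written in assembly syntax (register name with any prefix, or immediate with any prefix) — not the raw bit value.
[08] a0 80 00 00 → 0xa0800000
  top 7b → 0x50 → dec [R]
  rd@[24:21]=0x4 ⇒ e

e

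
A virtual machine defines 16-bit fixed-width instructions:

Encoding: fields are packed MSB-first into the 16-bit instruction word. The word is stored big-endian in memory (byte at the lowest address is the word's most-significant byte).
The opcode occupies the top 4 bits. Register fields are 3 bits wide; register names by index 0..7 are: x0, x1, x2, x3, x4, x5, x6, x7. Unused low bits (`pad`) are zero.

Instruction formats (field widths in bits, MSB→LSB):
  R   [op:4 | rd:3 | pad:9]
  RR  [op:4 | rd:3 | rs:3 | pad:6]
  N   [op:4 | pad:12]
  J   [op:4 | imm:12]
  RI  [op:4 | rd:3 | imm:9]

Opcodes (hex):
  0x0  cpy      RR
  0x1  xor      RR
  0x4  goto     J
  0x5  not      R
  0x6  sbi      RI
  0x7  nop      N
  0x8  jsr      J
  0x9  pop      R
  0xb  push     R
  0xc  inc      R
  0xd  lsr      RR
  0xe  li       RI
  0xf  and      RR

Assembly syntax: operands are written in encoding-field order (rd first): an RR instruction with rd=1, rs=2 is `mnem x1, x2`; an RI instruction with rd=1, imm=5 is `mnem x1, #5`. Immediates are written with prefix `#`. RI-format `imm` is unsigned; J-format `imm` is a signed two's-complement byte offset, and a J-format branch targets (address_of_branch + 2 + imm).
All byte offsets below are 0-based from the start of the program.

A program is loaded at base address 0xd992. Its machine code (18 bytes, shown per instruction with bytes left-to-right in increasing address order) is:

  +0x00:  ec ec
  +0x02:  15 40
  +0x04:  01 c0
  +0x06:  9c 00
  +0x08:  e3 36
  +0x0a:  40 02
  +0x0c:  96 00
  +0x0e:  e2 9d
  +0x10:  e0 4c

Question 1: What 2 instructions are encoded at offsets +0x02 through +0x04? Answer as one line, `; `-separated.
xor x2, x5; cpy x0, x7

+0x02: 15 40 ⇒ word 0x1540 (big)
  opcode bits[15:12]=0x1: xor/RR
  rd: (w>>9)&0x7=0x2 → x2
  rs: (w>>6)&0x7=0x5 → x5
+0x04: 01 c0 ⇒ word 0x01c0 (big)
  opcode bits[15:12]=0x0: cpy/RR
  rd: (w>>9)&0x7=0x0 → x0
  rs: (w>>6)&0x7=0x7 → x7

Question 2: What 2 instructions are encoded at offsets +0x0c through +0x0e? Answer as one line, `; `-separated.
@+0c  big-endian(96 00) = 0x9600
  op=0x9600>>12=0x9 ⇒ pop (R)
  rd@[11:9]=0x3 ⇒ x3
@+0e  big-endian(e2 9d) = 0xe29d
  op=0xe29d>>12=0xe ⇒ li (RI)
  rd@[11:9]=0x1 ⇒ x1
  imm@[8:0]=0x9d ⇒ #157

pop x3; li x1, #157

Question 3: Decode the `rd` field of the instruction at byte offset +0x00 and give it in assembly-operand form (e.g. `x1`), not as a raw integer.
x6

off 0x00: read ec ec as big → 0xecec
  opcode bits[15:12]=0xe: li/RI
  [11:9] rd=6 = x6
  [8:0] imm=236 = #236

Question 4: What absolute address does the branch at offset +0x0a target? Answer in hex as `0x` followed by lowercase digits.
0xd9a0

+0x0a: 40 02 ⇒ word 0x4002 (big)
  op=0x4002>>12=0x4 ⇒ goto (J)
  imm@[11:0]=0x2 ⇒ #2
  target = base 0xd992 + off 0x0a + 2 + imm 2 = 0xd9a0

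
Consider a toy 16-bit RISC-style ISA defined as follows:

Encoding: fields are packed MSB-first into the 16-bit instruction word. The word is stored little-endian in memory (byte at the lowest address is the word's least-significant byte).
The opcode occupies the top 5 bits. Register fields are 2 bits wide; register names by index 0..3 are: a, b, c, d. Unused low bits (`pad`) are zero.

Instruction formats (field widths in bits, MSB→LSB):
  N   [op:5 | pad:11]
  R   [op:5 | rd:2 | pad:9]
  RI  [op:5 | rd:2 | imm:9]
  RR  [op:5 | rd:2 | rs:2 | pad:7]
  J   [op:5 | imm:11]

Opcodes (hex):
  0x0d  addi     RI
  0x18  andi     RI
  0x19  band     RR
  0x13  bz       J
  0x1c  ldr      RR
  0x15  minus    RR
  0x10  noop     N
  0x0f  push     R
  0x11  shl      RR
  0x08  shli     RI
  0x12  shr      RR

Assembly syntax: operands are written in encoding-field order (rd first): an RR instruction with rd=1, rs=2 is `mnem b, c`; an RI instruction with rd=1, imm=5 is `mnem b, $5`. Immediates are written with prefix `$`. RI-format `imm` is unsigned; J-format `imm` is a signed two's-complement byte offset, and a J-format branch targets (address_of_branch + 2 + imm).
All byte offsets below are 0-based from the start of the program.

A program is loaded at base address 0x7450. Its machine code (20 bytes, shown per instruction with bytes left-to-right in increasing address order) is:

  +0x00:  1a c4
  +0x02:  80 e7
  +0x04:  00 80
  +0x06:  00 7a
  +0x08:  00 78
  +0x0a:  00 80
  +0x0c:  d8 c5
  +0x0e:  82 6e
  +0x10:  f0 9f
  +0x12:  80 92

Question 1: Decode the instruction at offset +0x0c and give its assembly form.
@+0c  little-endian(d8 c5) = 0xc5d8
  top 5b → 0x18 → andi [RI]
  [10:9] rd=2 = c
  [8:0] imm=472 = $472

andi c, $472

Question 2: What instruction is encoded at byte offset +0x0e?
addi d, $130

off 0x0e: read 82 6e as little → 0x6e82
  opcode bits[15:11]=0xd: addi/RI
  rd: (w>>9)&0x3=0x3 → d
  imm: (w>>0)&0x1ff=0x82 → $130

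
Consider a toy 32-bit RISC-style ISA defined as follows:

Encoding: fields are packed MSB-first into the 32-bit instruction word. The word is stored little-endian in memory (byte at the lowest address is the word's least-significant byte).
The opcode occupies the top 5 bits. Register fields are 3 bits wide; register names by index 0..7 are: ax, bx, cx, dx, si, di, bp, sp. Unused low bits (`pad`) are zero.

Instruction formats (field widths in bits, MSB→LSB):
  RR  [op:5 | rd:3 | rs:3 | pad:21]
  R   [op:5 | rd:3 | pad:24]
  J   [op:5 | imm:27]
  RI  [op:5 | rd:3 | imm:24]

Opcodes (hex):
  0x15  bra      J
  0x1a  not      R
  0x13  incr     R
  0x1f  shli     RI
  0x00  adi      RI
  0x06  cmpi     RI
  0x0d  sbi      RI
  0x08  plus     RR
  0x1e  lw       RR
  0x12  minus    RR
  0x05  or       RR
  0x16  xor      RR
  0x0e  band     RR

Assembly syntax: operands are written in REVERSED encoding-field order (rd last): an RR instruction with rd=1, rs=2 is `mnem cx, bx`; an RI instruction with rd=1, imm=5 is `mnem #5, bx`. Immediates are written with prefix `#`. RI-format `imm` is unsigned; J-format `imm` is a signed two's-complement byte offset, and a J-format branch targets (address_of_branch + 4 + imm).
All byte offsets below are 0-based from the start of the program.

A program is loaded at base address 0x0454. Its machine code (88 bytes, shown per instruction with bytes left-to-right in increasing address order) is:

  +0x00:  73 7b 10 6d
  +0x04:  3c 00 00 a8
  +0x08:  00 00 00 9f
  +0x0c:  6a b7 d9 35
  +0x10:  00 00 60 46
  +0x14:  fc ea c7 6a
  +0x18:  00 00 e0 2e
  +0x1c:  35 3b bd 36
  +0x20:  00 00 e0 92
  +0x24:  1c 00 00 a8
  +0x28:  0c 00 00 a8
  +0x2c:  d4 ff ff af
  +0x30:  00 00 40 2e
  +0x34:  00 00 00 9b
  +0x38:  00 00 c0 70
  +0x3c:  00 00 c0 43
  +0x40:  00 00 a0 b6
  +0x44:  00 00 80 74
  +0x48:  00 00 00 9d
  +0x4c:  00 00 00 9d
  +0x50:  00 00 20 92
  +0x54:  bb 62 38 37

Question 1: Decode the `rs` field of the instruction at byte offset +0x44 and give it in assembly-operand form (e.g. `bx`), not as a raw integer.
si

+0x44: 00 00 80 74 ⇒ word 0x74800000 (little)
  op=0x74800000>>27=0xe ⇒ band (RR)
  rd@[26:24]=0x4 ⇒ si
  rs@[23:21]=0x4 ⇒ si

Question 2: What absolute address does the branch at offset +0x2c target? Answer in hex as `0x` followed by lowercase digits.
off 0x2c: read d4 ff ff af as little → 0xafffffd4
  op=0xafffffd4>>27=0x15 ⇒ bra (J)
  imm: (w>>0)&0x7ffffff=0x7ffffd4 (s27→-44) → #-44
  target = base 0x0454 + off 0x2c + 4 + imm -44 = 0x0458

0x0458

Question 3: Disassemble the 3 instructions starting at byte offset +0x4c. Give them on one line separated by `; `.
incr di; minus bx, cx; cmpi #3695291, sp

off 0x4c: read 00 00 00 9d as little → 0x9d000000
  top 5b → 0x13 → incr [R]
  [26:24] rd=5 = di
off 0x50: read 00 00 20 92 as little → 0x92200000
  top 5b → 0x12 → minus [RR]
  [26:24] rd=2 = cx
  [23:21] rs=1 = bx
off 0x54: read bb 62 38 37 as little → 0x373862bb
  top 5b → 0x6 → cmpi [RI]
  [26:24] rd=7 = sp
  [23:0] imm=3695291 = #3695291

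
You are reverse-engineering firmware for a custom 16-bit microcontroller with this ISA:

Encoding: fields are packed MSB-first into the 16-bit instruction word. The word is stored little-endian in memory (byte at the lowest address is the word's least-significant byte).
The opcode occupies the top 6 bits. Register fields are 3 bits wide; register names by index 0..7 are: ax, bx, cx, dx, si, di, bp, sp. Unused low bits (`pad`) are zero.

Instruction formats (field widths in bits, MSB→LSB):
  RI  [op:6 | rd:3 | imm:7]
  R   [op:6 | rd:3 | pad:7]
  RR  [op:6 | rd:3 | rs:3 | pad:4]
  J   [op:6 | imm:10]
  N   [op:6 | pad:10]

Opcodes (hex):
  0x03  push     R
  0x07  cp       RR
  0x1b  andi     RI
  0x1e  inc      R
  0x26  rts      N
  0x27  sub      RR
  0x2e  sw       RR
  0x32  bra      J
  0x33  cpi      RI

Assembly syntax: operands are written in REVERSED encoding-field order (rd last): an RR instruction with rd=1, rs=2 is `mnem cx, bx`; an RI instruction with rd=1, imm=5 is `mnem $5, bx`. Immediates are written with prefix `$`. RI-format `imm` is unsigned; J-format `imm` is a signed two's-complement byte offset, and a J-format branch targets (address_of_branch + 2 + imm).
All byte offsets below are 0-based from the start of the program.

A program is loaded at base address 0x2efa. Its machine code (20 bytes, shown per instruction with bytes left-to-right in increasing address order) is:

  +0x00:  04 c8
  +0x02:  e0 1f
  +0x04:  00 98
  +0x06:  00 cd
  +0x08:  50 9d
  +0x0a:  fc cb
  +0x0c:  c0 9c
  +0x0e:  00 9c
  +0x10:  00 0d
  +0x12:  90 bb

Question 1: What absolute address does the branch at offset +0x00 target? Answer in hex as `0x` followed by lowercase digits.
off 0x00: read 04 c8 as little → 0xc804
  op=0xc804>>10=0x32 ⇒ bra (J)
  [9:0] imm=4 = $4
  target = base 0x2efa + off 0x00 + 2 + imm 4 = 0x2f00

0x2f00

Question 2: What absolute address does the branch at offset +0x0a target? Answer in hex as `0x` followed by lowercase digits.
0x2f02

+0x0a: fc cb ⇒ word 0xcbfc (little)
  opcode bits[15:10]=0x32: bra/J
  imm: (w>>0)&0x3ff=0x3fc (s10→-4) → $-4
  target = base 0x2efa + off 0x0a + 2 + imm -4 = 0x2f02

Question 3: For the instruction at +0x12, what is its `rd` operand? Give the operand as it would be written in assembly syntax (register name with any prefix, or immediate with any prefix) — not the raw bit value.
off 0x12: read 90 bb as little → 0xbb90
  op=0xbb90>>10=0x2e ⇒ sw (RR)
  rd: (w>>7)&0x7=0x7 → sp
  rs: (w>>4)&0x7=0x1 → bx

sp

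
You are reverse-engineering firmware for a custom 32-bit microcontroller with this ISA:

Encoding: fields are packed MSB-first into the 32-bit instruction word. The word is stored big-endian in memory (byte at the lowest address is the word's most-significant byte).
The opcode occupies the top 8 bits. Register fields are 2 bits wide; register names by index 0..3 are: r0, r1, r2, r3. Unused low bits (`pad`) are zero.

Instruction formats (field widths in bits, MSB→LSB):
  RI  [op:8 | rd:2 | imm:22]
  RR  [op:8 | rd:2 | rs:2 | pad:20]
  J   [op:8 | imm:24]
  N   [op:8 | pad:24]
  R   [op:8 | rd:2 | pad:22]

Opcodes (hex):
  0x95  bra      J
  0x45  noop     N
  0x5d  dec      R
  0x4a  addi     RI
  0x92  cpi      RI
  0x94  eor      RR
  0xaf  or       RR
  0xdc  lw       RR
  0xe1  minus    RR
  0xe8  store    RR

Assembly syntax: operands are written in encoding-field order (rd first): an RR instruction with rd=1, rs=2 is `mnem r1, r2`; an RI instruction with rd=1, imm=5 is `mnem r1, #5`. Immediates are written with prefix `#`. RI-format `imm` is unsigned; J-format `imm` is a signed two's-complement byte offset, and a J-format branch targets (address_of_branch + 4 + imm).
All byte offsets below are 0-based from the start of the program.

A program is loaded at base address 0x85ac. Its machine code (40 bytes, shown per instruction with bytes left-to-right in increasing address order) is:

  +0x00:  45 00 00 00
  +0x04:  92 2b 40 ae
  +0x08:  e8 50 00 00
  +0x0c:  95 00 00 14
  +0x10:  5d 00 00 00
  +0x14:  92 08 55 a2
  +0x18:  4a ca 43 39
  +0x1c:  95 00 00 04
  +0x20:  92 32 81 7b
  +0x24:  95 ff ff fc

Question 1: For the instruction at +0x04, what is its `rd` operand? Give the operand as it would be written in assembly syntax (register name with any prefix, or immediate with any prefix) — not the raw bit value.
r0

[04] 92 2b 40 ae → 0x922b40ae
  op=0x922b40ae>>24=0x92 ⇒ cpi (RI)
  rd@[23:22]=0x0 ⇒ r0
  imm@[21:0]=0x2b40ae ⇒ #2834606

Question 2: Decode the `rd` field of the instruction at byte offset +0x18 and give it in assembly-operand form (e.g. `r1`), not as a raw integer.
r3

+0x18: 4a ca 43 39 ⇒ word 0x4aca4339 (big)
  opcode bits[31:24]=0x4a: addi/RI
  rd@[23:22]=0x3 ⇒ r3
  imm@[21:0]=0xa4339 ⇒ #672569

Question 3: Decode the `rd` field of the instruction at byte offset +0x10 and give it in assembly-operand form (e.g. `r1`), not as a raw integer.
+0x10: 5d 00 00 00 ⇒ word 0x5d000000 (big)
  op=0x5d000000>>24=0x5d ⇒ dec (R)
  [23:22] rd=0 = r0

r0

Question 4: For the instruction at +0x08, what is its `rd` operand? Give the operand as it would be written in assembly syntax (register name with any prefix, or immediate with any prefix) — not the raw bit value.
+0x08: e8 50 00 00 ⇒ word 0xe8500000 (big)
  op=0xe8500000>>24=0xe8 ⇒ store (RR)
  rd: (w>>22)&0x3=0x1 → r1
  rs: (w>>20)&0x3=0x1 → r1

r1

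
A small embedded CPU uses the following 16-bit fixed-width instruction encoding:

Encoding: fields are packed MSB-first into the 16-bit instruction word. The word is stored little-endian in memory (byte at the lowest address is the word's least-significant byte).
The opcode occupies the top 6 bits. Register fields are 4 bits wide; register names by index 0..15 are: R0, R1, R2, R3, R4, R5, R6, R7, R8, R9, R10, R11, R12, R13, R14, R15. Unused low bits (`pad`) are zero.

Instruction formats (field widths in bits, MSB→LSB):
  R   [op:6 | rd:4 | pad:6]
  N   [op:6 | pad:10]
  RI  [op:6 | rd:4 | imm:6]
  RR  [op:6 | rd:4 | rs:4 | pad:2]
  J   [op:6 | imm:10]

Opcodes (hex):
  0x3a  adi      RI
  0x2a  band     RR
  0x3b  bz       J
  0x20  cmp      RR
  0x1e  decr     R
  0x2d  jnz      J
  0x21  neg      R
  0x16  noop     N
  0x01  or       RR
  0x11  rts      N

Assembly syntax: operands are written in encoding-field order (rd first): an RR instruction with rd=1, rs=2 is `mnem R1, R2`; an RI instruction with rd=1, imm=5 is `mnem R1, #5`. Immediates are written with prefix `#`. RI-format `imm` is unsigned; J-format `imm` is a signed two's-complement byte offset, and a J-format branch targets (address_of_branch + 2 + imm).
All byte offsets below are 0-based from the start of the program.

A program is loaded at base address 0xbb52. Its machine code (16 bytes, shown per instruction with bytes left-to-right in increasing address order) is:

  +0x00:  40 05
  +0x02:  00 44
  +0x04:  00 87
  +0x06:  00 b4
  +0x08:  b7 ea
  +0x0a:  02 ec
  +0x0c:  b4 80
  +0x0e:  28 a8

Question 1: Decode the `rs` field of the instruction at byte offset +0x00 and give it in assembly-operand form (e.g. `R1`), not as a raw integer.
R0

+0x00: 40 05 ⇒ word 0x0540 (little)
  op=0x0540>>10=0x1 ⇒ or (RR)
  [9:6] rd=5 = R5
  [5:2] rs=0 = R0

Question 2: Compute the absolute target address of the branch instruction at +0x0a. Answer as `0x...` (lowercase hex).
0xbb60

[0a] 02 ec → 0xec02
  op=0xec02>>10=0x3b ⇒ bz (J)
  imm: (w>>0)&0x3ff=0x2 → #2
  target = base 0xbb52 + off 0x0a + 2 + imm 2 = 0xbb60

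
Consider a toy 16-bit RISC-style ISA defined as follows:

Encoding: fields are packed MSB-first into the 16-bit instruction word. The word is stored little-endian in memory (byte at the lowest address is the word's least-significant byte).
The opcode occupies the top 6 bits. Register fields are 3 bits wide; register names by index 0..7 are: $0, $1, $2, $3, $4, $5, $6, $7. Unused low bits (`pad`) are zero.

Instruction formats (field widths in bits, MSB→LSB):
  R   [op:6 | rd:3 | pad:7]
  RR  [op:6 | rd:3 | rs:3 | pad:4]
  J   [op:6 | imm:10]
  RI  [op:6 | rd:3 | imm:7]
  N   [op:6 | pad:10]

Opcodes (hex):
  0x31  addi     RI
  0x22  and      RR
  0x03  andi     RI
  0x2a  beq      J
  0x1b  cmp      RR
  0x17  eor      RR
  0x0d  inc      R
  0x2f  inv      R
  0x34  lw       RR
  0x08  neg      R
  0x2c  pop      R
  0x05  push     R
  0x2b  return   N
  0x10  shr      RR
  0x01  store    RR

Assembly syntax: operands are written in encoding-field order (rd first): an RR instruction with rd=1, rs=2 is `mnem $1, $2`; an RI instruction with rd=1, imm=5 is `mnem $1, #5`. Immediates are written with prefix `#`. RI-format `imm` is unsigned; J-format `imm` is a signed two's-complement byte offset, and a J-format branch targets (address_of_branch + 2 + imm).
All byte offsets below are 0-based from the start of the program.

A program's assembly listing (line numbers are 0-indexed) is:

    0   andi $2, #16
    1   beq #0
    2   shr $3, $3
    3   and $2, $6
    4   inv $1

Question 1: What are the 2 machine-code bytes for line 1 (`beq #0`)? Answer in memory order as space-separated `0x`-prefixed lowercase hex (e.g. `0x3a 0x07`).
1. beq fields op=0x2a:6|imm=0:10 → word a800h → 00 a8

0x00 0xa8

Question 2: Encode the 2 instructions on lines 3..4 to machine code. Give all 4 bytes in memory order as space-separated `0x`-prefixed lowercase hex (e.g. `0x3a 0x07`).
0x60 0x89 0x80 0xbc

3. and fields op=0x22:6|rd=2:3|rs=6:3|pad=0:4 → word 8960h → 60 89
4. inv fields op=0x2f:6|rd=1:3|pad=0:7 → word bc80h → 80 bc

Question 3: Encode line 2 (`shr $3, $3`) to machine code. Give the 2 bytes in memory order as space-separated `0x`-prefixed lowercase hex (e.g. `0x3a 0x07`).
L2: shr op=0x10:6|rd=3:3|rs=3:3|pad=0:4 ⇒ 0x41b0 ⇒ little b0 41

0xb0 0x41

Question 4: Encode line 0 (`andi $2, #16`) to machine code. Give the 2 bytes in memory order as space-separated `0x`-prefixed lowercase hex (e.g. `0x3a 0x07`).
0. andi fields op=0x3:6|rd=2:3|imm=16:7 → word 0d10h → 10 0d

0x10 0x0d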